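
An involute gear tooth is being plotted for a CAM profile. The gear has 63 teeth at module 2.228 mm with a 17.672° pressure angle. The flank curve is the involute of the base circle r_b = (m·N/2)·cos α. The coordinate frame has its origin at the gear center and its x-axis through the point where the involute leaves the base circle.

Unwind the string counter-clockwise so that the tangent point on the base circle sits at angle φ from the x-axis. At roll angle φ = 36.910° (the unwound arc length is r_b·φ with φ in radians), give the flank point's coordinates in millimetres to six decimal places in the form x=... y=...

pitch radius r_p = m·N/2 = 2.228·63/2 = 70.182000
base radius r_b = r_p·cos α = 70.182000·cos 17.672° = 66.870108
roll angle φ = 36.910° = 0.64420103 rad
x = r_b·(cos φ + φ·sin φ) = 66.870108·(0.79957985 + 0.64420103·0.60055979) = 79.338780
y = r_b·(sin φ − φ·cos φ) = 66.870108·(0.60055979 − 0.64420103·0.79957985) = 5.715363

x=79.338780 y=5.715363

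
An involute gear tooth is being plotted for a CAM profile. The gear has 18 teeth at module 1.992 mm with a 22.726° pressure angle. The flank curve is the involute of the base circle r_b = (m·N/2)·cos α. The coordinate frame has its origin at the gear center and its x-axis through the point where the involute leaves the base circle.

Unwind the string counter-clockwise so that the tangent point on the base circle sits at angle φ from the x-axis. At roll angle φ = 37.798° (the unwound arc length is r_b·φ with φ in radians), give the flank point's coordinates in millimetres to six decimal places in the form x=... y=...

pitch radius r_p = m·N/2 = 1.992·18/2 = 17.928000
base radius r_b = r_p·cos α = 17.928000·cos 22.726° = 16.536122
roll angle φ = 37.798° = 0.65969955 rad
x = r_b·(cos φ + φ·sin φ) = 16.536122·(0.79017641 + 0.65969955·0.61287947) = 19.752277
y = r_b·(sin φ − φ·cos φ) = 16.536122·(0.61287947 − 0.65969955·0.79017641) = 1.514716

x=19.752277 y=1.514716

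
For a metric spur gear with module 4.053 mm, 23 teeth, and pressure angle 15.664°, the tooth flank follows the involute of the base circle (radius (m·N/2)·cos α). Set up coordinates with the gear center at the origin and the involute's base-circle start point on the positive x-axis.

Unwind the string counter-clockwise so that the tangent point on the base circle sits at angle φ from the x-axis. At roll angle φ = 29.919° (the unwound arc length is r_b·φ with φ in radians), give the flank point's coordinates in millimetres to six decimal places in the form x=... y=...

x=50.586339 y=2.072534

pitch radius r_p = m·N/2 = 4.053·23/2 = 46.609500
base radius r_b = r_p·cos α = 46.609500·cos 15.664° = 44.878497
roll angle φ = 29.919° = 0.52218506 rad
x = r_b·(cos φ + φ·sin φ) = 44.878497·(0.86673140 + 0.52218506·0.49877519) = 50.586339
y = r_b·(sin φ − φ·cos φ) = 44.878497·(0.49877519 − 0.52218506·0.86673140) = 2.072534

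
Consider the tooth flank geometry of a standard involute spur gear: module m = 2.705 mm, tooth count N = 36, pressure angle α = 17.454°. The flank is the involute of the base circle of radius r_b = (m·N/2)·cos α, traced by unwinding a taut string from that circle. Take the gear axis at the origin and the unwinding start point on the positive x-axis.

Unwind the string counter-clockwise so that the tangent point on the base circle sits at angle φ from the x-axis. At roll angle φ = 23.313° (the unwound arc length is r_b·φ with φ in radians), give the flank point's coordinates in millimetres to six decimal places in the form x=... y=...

pitch radius r_p = m·N/2 = 2.705·36/2 = 48.690000
base radius r_b = r_p·cos α = 48.690000·cos 17.454° = 46.448218
roll angle φ = 23.313° = 0.40688861 rad
x = r_b·(cos φ + φ·sin φ) = 46.448218·(0.91835661 + 0.40688861·0.39575388) = 50.135480
y = r_b·(sin φ − φ·cos φ) = 46.448218·(0.39575388 − 0.40688861·0.91835661) = 1.025811

x=50.135480 y=1.025811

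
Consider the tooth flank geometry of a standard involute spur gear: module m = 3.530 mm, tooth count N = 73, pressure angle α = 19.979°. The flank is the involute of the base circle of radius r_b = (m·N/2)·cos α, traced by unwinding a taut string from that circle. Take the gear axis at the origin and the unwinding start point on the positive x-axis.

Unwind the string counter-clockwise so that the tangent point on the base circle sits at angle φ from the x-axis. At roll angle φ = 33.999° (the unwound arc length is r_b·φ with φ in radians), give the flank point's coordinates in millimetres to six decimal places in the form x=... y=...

pitch radius r_p = m·N/2 = 3.530·73/2 = 128.845000
base radius r_b = r_p·cos α = 128.845000·cos 19.979° = 121.090839
roll angle φ = 33.999° = 0.59339449 rad
x = r_b·(cos φ + φ·sin φ) = 121.090839·(0.82904733 + 0.59339449·0.55917843) = 140.569601
y = r_b·(sin φ − φ·cos φ) = 121.090839·(0.55917843 − 0.59339449·0.82904733) = 8.140491

x=140.569601 y=8.140491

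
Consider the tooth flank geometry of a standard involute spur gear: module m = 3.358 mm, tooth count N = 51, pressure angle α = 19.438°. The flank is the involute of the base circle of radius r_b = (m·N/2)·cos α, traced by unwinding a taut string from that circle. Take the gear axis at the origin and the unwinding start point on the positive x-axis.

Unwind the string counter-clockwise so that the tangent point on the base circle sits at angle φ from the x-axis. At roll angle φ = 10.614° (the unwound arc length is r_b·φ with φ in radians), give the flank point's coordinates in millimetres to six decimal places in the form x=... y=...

x=82.121999 y=0.170526

pitch radius r_p = m·N/2 = 3.358·51/2 = 85.629000
base radius r_b = r_p·cos α = 85.629000·cos 19.438° = 80.748331
roll angle φ = 10.614° = 0.18524925 rad
x = r_b·(cos φ + φ·sin φ) = 80.748331·(0.98289037 + 0.18524925·0.18419152) = 82.121999
y = r_b·(sin φ − φ·cos φ) = 80.748331·(0.18419152 − 0.18524925·0.98289037) = 0.170526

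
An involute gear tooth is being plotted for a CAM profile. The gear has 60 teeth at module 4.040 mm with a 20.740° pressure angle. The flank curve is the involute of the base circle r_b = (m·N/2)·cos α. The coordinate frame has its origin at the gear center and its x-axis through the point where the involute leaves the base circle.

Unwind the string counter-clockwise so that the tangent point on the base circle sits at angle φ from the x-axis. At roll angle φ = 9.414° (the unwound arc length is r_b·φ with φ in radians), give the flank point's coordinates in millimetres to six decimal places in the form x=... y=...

x=114.865526 y=0.167135

pitch radius r_p = m·N/2 = 4.040·60/2 = 121.200000
base radius r_b = r_p·cos α = 121.200000·cos 20.740° = 113.345880
roll angle φ = 9.414° = 0.16430530 rad
x = r_b·(cos φ + φ·sin φ) = 113.345880·(0.98653222 + 0.16430530·0.16356702) = 114.865526
y = r_b·(sin φ − φ·cos φ) = 113.345880·(0.16356702 − 0.16430530·0.98653222) = 0.167135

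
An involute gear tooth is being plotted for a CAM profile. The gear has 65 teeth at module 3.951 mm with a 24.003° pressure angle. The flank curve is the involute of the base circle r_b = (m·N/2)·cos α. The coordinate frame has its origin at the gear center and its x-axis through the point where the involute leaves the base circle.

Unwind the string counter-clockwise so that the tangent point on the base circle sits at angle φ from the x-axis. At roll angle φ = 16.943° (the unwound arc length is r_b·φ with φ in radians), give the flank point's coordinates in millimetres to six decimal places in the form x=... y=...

x=122.320575 y=1.002282

pitch radius r_p = m·N/2 = 3.951·65/2 = 128.407500
base radius r_b = r_p·cos α = 128.407500·cos 24.003° = 117.303354
roll angle φ = 16.943° = 0.29571114 rad
x = r_b·(cos φ + φ·sin φ) = 117.303354·(0.95659515 + 0.29571114·0.29142019) = 122.320575
y = r_b·(sin φ − φ·cos φ) = 117.303354·(0.29142019 − 0.29571114·0.95659515) = 1.002282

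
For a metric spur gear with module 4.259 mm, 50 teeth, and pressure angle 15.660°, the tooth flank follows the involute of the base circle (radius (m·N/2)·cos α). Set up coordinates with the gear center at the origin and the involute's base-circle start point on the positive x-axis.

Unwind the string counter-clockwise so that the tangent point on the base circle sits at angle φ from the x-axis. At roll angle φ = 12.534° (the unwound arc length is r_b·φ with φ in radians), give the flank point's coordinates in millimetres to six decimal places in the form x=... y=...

pitch radius r_p = m·N/2 = 4.259·50/2 = 106.475000
base radius r_b = r_p·cos α = 106.475000·cos 15.660° = 102.522693
roll angle φ = 12.534° = 0.21875957 rad
x = r_b·(cos φ + φ·sin φ) = 102.522693·(0.97616740 + 0.21875957·0.21701892) = 104.946572
y = r_b·(sin φ − φ·cos φ) = 102.522693·(0.21701892 − 0.21875957·0.97616740) = 0.356058

x=104.946572 y=0.356058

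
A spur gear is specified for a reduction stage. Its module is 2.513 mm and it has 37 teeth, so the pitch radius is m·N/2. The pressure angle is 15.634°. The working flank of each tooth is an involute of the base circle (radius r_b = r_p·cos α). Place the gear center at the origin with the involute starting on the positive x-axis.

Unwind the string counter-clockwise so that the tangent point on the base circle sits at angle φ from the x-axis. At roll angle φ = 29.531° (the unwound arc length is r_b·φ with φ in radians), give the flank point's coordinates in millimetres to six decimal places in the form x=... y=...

x=50.327995 y=1.989555

pitch radius r_p = m·N/2 = 2.513·37/2 = 46.490500
base radius r_b = r_p·cos α = 46.490500·cos 15.634° = 44.770482
roll angle φ = 29.531° = 0.51541318 rad
x = r_b·(cos φ + φ·sin φ) = 44.770482·(0.87008914 + 0.51541318·0.49289440) = 50.327995
y = r_b·(sin φ − φ·cos φ) = 44.770482·(0.49289440 − 0.51541318·0.87008914) = 1.989555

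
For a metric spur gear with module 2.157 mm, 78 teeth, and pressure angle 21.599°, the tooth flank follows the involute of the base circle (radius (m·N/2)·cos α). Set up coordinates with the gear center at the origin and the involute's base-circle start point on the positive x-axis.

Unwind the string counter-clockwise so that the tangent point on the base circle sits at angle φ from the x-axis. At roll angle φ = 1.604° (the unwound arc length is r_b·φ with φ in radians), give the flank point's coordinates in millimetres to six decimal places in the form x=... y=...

pitch radius r_p = m·N/2 = 2.157·78/2 = 84.123000
base radius r_b = r_p·cos α = 84.123000·cos 21.599° = 78.216128
roll angle φ = 1.604° = 0.02799508 rad
x = r_b·(cos φ + φ·sin φ) = 78.216128·(0.99960816 + 0.02799508·0.02799142) = 78.246772
y = r_b·(sin φ − φ·cos φ) = 78.216128·(0.02799142 − 0.02799508·0.99960816) = 0.000572

x=78.246772 y=0.000572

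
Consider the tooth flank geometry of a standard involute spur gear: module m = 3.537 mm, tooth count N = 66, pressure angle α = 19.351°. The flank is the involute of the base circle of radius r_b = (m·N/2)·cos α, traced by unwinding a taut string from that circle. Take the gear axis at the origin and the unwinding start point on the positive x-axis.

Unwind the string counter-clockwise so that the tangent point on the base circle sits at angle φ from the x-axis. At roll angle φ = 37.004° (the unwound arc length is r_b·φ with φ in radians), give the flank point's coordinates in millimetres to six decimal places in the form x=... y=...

pitch radius r_p = m·N/2 = 3.537·66/2 = 116.721000
base radius r_b = r_p·cos α = 116.721000·cos 19.351° = 110.127008
roll angle φ = 37.004° = 0.64584164 rad
x = r_b·(cos φ + φ·sin φ) = 110.127008·(0.79859349 + 0.64584164·0.60187078) = 130.754535
y = r_b·(sin φ − φ·cos φ) = 110.127008·(0.60187078 − 0.64584164·0.79859349) = 9.482579

x=130.754535 y=9.482579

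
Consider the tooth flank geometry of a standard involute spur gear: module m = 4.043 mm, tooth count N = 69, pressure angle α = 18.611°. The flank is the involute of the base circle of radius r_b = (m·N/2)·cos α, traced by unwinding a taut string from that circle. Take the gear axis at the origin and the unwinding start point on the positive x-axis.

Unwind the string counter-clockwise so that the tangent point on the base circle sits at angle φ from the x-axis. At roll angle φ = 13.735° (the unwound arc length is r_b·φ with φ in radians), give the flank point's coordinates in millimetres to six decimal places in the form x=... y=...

x=135.933329 y=0.603526

pitch radius r_p = m·N/2 = 4.043·69/2 = 139.483500
base radius r_b = r_p·cos α = 139.483500·cos 18.611° = 132.189511
roll angle φ = 13.735° = 0.23972097 rad
x = r_b·(cos φ + φ·sin φ) = 132.189511·(0.97140426 + 0.23972097·0.23743159) = 135.933329
y = r_b·(sin φ − φ·cos φ) = 132.189511·(0.23743159 − 0.23972097·0.97140426) = 0.603526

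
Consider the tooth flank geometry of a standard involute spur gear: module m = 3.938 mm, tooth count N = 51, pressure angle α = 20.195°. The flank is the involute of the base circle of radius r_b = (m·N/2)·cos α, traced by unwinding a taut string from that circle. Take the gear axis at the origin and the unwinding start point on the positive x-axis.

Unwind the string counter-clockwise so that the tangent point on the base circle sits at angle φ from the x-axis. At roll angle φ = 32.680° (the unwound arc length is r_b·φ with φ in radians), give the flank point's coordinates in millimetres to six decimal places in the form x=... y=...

x=108.351342 y=5.641867

pitch radius r_p = m·N/2 = 3.938·51/2 = 100.419000
base radius r_b = r_p·cos α = 100.419000·cos 20.195° = 94.245556
roll angle φ = 32.680° = 0.57037360 rad
x = r_b·(cos φ + φ·sin φ) = 94.245556·(0.84169931 + 0.57037360·0.53994654) = 108.351342
y = r_b·(sin φ − φ·cos φ) = 94.245556·(0.53994654 − 0.57037360·0.84169931) = 5.641867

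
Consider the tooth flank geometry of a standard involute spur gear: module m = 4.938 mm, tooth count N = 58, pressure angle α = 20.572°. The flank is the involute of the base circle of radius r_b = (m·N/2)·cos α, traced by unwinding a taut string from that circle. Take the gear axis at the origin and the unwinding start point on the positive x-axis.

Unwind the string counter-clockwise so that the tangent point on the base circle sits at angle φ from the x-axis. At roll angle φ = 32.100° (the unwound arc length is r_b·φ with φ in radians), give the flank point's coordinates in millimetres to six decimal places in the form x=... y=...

x=153.488710 y=7.614911

pitch radius r_p = m·N/2 = 4.938·58/2 = 143.202000
base radius r_b = r_p·cos α = 143.202000·cos 20.572° = 134.070204
roll angle φ = 32.100° = 0.56025069 rad
x = r_b·(cos φ + φ·sin φ) = 134.070204·(0.84712192 + 0.56025069·0.53139858) = 153.488710
y = r_b·(sin φ − φ·cos φ) = 134.070204·(0.53139858 − 0.56025069·0.84712192) = 7.614911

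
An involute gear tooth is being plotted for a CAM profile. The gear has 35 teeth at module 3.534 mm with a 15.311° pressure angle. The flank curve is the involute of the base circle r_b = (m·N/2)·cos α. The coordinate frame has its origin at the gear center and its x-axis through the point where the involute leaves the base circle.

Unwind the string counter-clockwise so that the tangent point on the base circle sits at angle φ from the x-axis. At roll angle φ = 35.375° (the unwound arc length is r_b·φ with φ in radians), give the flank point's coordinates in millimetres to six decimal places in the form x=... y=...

x=69.958318 y=4.503641

pitch radius r_p = m·N/2 = 3.534·35/2 = 61.845000
base radius r_b = r_p·cos α = 61.845000·cos 15.311° = 59.649919
roll angle φ = 35.375° = 0.61741022 rad
x = r_b·(cos φ + φ·sin φ) = 59.649919·(0.81538048 + 0.61741022·0.57892545) = 69.958318
y = r_b·(sin φ − φ·cos φ) = 59.649919·(0.57892545 − 0.61741022·0.81538048) = 4.503641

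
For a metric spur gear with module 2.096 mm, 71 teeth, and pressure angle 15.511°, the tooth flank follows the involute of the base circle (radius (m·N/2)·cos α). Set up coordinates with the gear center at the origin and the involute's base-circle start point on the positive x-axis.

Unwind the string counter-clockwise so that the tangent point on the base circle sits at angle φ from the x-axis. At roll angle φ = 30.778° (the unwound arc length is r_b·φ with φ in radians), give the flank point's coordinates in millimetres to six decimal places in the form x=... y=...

x=81.308189 y=3.598777

pitch radius r_p = m·N/2 = 2.096·71/2 = 74.408000
base radius r_b = r_p·cos α = 74.408000·cos 15.511° = 71.697996
roll angle φ = 30.778° = 0.53717744 rad
x = r_b·(cos φ + φ·sin φ) = 71.697996·(0.85915644 + 0.53717744·0.51171301) = 81.308189
y = r_b·(sin φ − φ·cos φ) = 71.697996·(0.51171301 − 0.53717744·0.85915644) = 3.598777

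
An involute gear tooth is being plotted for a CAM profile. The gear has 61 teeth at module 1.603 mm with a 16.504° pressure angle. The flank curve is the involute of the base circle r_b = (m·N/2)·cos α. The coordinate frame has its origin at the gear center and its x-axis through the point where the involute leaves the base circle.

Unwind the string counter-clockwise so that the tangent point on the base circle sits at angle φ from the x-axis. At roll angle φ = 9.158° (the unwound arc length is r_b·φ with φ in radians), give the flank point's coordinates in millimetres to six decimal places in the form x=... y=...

x=47.472154 y=0.063645

pitch radius r_p = m·N/2 = 1.603·61/2 = 48.891500
base radius r_b = r_p·cos α = 48.891500·cos 16.504° = 46.877166
roll angle φ = 9.158° = 0.15983725 rad
x = r_b·(cos φ + φ·sin φ) = 46.877166·(0.98725320 + 0.15983725·0.15915754) = 47.472154
y = r_b·(sin φ − φ·cos φ) = 46.877166·(0.15915754 − 0.15983725·0.98725320) = 0.063645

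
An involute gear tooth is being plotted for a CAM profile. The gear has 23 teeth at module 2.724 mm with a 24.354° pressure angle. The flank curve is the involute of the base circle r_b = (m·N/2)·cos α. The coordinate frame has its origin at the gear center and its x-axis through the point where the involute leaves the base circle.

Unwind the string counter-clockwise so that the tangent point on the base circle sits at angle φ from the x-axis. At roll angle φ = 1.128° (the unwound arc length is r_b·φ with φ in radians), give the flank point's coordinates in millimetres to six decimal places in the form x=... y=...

x=28.543987 y=0.000073

pitch radius r_p = m·N/2 = 2.724·23/2 = 31.326000
base radius r_b = r_p·cos α = 31.326000·cos 24.354° = 28.538457
roll angle φ = 1.128° = 0.01968731 rad
x = r_b·(cos φ + φ·sin φ) = 28.538457·(0.99980621 + 0.01968731·0.01968604) = 28.543987
y = r_b·(sin φ − φ·cos φ) = 28.538457·(0.01968604 − 0.01968731·0.99980621) = 0.000073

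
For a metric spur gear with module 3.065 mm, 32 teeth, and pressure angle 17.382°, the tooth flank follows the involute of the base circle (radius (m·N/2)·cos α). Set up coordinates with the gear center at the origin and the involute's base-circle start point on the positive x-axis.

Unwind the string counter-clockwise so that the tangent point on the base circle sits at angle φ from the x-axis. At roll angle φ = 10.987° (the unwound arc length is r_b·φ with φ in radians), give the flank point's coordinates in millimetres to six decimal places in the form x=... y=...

pitch radius r_p = m·N/2 = 3.065·32/2 = 49.040000
base radius r_b = r_p·cos α = 49.040000·cos 17.382° = 46.800551
roll angle φ = 10.987° = 0.19175932 rad
x = r_b·(cos φ + φ·sin φ) = 46.800551·(0.98167045 + 0.19175932·0.19058627) = 47.653123
y = r_b·(sin φ − φ·cos φ) = 46.800551·(0.19058627 − 0.19175932·0.98167045) = 0.109598

x=47.653123 y=0.109598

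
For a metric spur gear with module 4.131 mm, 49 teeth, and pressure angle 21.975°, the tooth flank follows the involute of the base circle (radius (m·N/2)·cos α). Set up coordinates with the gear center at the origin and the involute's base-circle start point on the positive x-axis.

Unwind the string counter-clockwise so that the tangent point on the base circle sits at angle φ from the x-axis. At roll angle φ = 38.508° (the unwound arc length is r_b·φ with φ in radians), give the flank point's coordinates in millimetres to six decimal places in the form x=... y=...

pitch radius r_p = m·N/2 = 4.131·49/2 = 101.209500
base radius r_b = r_p·cos α = 101.209500·cos 21.975° = 93.856348
roll angle φ = 38.508° = 0.67209139 rad
x = r_b·(cos φ + φ·sin φ) = 93.856348·(0.78252123 + 0.67209139·0.62262390) = 112.719728
y = r_b·(sin φ − φ·cos φ) = 93.856348·(0.62262390 − 0.67209139·0.78252123) = 9.075733

x=112.719728 y=9.075733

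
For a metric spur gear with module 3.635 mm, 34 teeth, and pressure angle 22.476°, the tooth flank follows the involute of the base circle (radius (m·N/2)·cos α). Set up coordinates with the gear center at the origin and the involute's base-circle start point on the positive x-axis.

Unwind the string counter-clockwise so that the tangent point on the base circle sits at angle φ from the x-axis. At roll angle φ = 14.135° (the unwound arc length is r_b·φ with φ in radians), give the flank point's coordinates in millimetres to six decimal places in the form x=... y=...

pitch radius r_p = m·N/2 = 3.635·34/2 = 61.795000
base radius r_b = r_p·cos α = 61.795000·cos 22.476° = 57.101036
roll angle φ = 14.135° = 0.24670229 rad
x = r_b·(cos φ + φ·sin φ) = 57.101036·(0.96972302 + 0.24670229·0.24420743) = 58.812329
y = r_b·(sin φ − φ·cos φ) = 57.101036·(0.24420743 − 0.24670229·0.96972302) = 0.284051

x=58.812329 y=0.284051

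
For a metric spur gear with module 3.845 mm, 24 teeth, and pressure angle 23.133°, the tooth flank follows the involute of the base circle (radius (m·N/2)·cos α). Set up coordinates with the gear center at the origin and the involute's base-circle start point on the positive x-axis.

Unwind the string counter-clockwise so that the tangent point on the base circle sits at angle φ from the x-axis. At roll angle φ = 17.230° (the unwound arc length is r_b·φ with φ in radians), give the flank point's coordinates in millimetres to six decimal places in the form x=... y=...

x=44.305508 y=0.381161

pitch radius r_p = m·N/2 = 3.845·24/2 = 46.140000
base radius r_b = r_p·cos α = 46.140000·cos 23.133° = 42.430131
roll angle φ = 17.230° = 0.30072023 rad
x = r_b·(cos φ + φ·sin φ) = 42.430131·(0.95512340 + 0.30072023·0.29620819) = 44.305508
y = r_b·(sin φ − φ·cos φ) = 42.430131·(0.29620819 − 0.30072023·0.95512340) = 0.381161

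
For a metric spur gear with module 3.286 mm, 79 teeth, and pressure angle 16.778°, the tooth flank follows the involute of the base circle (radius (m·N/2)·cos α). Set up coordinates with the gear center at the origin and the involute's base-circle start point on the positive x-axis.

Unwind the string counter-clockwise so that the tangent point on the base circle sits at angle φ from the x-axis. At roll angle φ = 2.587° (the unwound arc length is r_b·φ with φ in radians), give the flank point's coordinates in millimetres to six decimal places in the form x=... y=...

x=124.398205 y=0.003812

pitch radius r_p = m·N/2 = 3.286·79/2 = 129.797000
base radius r_b = r_p·cos α = 129.797000·cos 16.778° = 124.271595
roll angle φ = 2.587° = 0.04515167 rad
x = r_b·(cos φ + φ·sin φ) = 124.271595·(0.99898084 + 0.04515167·0.04513633) = 124.398205
y = r_b·(sin φ − φ·cos φ) = 124.271595·(0.04513633 − 0.04515167·0.99898084) = 0.003812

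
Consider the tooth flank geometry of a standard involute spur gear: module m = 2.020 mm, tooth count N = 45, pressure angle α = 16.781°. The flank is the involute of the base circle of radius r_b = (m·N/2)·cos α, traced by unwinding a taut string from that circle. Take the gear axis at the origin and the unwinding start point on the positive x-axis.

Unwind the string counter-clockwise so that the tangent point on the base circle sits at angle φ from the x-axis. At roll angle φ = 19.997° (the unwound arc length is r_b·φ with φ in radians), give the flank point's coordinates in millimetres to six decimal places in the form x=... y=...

pitch radius r_p = m·N/2 = 2.020·45/2 = 45.450000
base radius r_b = r_p·cos α = 45.450000·cos 16.781° = 43.514525
roll angle φ = 19.997° = 0.34901349 rad
x = r_b·(cos φ + φ·sin φ) = 43.514525·(0.93971053 + 0.34901349·0.34197094) = 46.084623
y = r_b·(sin φ − φ·cos φ) = 43.514525·(0.34197094 − 0.34901349·0.93971053) = 0.609172

x=46.084623 y=0.609172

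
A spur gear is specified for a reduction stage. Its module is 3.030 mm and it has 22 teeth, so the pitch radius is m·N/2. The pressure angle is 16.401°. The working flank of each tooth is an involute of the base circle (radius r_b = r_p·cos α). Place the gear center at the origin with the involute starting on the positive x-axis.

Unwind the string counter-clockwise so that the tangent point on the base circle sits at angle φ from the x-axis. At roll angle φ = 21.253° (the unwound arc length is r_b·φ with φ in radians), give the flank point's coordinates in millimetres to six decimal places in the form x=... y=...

pitch radius r_p = m·N/2 = 3.030·22/2 = 33.330000
base radius r_b = r_p·cos α = 33.330000·cos 16.401° = 31.973771
roll angle φ = 21.253° = 0.37093483 rad
x = r_b·(cos φ + φ·sin φ) = 31.973771·(0.93198889 + 0.37093483·0.36248684) = 34.098360
y = r_b·(sin φ − φ·cos φ) = 31.973771·(0.36248684 − 0.37093483·0.93198889) = 0.536510

x=34.098360 y=0.536510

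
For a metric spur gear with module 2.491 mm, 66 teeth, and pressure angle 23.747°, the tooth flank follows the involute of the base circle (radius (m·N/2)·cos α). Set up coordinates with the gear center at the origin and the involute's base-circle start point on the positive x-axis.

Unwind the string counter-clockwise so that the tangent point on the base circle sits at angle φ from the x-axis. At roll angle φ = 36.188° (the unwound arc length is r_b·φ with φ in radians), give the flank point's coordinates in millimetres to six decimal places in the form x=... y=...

pitch radius r_p = m·N/2 = 2.491·66/2 = 82.203000
base radius r_b = r_p·cos α = 82.203000·cos 23.747° = 75.243083
roll angle φ = 36.188° = 0.63159975 rad
x = r_b·(cos φ + φ·sin φ) = 75.243083·(0.80708399 + 0.63159975·0.59043665) = 88.787111
y = r_b·(sin φ − φ·cos φ) = 75.243083·(0.59043665 − 0.63159975·0.80708399) = 6.070807

x=88.787111 y=6.070807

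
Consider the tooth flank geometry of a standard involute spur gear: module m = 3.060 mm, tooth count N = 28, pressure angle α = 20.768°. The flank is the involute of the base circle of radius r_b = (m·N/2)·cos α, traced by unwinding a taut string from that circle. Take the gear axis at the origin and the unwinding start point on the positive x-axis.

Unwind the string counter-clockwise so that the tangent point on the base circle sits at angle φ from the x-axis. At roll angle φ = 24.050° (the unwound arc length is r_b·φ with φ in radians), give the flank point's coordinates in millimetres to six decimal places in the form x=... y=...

pitch radius r_p = m·N/2 = 3.060·28/2 = 42.840000
base radius r_b = r_p·cos α = 42.840000·cos 20.768° = 40.056422
roll angle φ = 24.050° = 0.41975169 rad
x = r_b·(cos φ + φ·sin φ) = 40.056422·(0.91319017 + 0.41975169·0.40753371) = 43.431301
y = r_b·(sin φ − φ·cos φ) = 40.056422·(0.40753371 − 0.41975169·0.91319017) = 0.970190

x=43.431301 y=0.970190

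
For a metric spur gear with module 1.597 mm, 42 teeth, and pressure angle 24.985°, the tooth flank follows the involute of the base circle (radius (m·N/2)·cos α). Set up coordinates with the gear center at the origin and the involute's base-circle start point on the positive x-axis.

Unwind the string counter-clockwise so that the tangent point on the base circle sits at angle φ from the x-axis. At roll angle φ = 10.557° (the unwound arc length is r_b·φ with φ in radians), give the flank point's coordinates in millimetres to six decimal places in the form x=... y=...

pitch radius r_p = m·N/2 = 1.597·42/2 = 33.537000
base radius r_b = r_p·cos α = 33.537000·cos 24.985° = 30.398554
roll angle φ = 10.557° = 0.18425441 rad
x = r_b·(cos φ + φ·sin φ) = 30.398554·(0.98307313 + 0.18425441·0.18321361) = 30.910193
y = r_b·(sin φ − φ·cos φ) = 30.398554·(0.18321361 − 0.18425441·0.98307313) = 0.063170

x=30.910193 y=0.063170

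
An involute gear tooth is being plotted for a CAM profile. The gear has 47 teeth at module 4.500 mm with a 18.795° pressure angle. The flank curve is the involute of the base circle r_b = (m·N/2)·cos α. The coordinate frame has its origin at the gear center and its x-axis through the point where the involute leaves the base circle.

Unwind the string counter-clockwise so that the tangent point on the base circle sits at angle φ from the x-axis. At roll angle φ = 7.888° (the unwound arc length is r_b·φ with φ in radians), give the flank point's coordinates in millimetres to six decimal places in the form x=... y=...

pitch radius r_p = m·N/2 = 4.500·47/2 = 105.750000
base radius r_b = r_p·cos α = 105.750000·cos 18.795° = 100.111133
roll angle φ = 7.888° = 0.13767157 rad
x = r_b·(cos φ + φ·sin φ) = 100.111133·(0.99053823 + 0.13767157·0.13723709) = 101.055368
y = r_b·(sin φ − φ·cos φ) = 100.111133·(0.13723709 − 0.13767157·0.99053823) = 0.086910

x=101.055368 y=0.086910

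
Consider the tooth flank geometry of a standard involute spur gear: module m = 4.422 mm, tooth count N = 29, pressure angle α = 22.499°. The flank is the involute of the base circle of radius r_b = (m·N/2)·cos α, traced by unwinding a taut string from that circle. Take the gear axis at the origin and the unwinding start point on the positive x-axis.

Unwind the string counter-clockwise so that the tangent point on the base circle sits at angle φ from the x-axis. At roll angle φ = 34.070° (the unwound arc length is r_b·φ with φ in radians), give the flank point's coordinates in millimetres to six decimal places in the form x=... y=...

pitch radius r_p = m·N/2 = 4.422·29/2 = 64.119000
base radius r_b = r_p·cos α = 64.119000·cos 22.499° = 59.238660
roll angle φ = 34.070° = 0.59463368 rad
x = r_b·(cos φ + φ·sin φ) = 59.238660·(0.82835377 + 0.59463368·0.56020535) = 68.803970
y = r_b·(sin φ − φ·cos φ) = 59.238660·(0.56020535 − 0.59463368·0.82835377) = 4.006802

x=68.803970 y=4.006802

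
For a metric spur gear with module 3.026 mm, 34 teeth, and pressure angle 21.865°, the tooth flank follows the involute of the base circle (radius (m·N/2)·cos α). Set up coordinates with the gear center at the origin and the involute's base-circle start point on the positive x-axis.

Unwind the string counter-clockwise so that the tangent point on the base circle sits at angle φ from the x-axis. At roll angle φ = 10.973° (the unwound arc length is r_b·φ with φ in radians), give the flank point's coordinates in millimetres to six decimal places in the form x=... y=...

x=48.608983 y=0.111375

pitch radius r_p = m·N/2 = 3.026·34/2 = 51.442000
base radius r_b = r_p·cos α = 51.442000·cos 21.865° = 47.741464
roll angle φ = 10.973° = 0.19151498 rad
x = r_b·(cos φ + φ·sin φ) = 47.741464·(0.98171699 + 0.19151498·0.19034639) = 48.608983
y = r_b·(sin φ − φ·cos φ) = 47.741464·(0.19034639 − 0.19151498·0.98171699) = 0.111375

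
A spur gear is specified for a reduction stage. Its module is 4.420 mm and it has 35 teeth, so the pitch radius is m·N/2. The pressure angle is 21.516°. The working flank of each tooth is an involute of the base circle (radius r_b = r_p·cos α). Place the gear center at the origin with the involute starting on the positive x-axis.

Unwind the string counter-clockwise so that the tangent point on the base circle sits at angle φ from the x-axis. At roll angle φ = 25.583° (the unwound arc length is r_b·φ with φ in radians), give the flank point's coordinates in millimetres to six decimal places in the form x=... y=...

x=78.779573 y=2.093015

pitch radius r_p = m·N/2 = 4.420·35/2 = 77.350000
base radius r_b = r_p·cos α = 77.350000·cos 21.516° = 71.959880
roll angle φ = 25.583° = 0.44650758 rad
x = r_b·(cos φ + φ·sin φ) = 71.959880·(0.90196069 + 0.44650758·0.43181815) = 78.779573
y = r_b·(sin φ − φ·cos φ) = 71.959880·(0.43181815 − 0.44650758·0.90196069) = 2.093015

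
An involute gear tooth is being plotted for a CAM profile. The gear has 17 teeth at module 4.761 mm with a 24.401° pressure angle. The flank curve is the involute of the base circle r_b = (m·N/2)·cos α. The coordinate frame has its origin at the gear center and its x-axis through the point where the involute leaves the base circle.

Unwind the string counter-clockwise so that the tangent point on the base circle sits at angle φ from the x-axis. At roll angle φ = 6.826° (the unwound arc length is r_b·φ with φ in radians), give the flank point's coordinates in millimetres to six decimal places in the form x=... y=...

pitch radius r_p = m·N/2 = 4.761·17/2 = 40.468500
base radius r_b = r_p·cos α = 40.468500·cos 24.401° = 36.853710
roll angle φ = 6.826° = 0.11913617 rad
x = r_b·(cos φ + φ·sin φ) = 36.853710·(0.99291168 + 0.11913617·0.11885455) = 37.114323
y = r_b·(sin φ − φ·cos φ) = 36.853710·(0.11885455 − 0.11913617·0.99291168) = 0.020743

x=37.114323 y=0.020743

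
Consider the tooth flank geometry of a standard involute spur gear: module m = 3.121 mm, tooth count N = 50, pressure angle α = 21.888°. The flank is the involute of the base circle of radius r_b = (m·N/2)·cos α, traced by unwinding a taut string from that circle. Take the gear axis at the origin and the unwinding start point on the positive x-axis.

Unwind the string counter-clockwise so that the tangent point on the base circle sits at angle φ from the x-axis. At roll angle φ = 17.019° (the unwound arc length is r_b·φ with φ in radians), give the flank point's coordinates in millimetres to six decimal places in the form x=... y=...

pitch radius r_p = m·N/2 = 3.121·50/2 = 78.025000
base radius r_b = r_p·cos α = 78.025000·cos 21.888° = 72.400517
roll angle φ = 17.019° = 0.29703759 rad
x = r_b·(cos φ + φ·sin φ) = 72.400517·(0.95620775 + 0.29703759·0.29268881) = 75.524406
y = r_b·(sin φ − φ·cos φ) = 72.400517·(0.29268881 − 0.29703759·0.95620775) = 0.626928

x=75.524406 y=0.626928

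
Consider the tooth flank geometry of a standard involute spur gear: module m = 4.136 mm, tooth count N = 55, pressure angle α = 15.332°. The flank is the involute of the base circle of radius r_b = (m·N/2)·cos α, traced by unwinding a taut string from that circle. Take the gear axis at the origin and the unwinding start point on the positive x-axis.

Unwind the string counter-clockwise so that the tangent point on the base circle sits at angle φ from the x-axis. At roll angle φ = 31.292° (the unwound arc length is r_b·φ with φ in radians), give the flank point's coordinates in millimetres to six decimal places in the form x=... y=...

pitch radius r_p = m·N/2 = 4.136·55/2 = 113.740000
base radius r_b = r_p·cos α = 113.740000·cos 15.332° = 109.691981
roll angle φ = 31.292° = 0.54614843 rad
x = r_b·(cos φ + φ·sin φ) = 109.691981·(0.85453136 + 0.54614843·0.51939980) = 124.851495
y = r_b·(sin φ − φ·cos φ) = 109.691981·(0.51939980 − 0.54614843·0.85453136) = 5.780640

x=124.851495 y=5.780640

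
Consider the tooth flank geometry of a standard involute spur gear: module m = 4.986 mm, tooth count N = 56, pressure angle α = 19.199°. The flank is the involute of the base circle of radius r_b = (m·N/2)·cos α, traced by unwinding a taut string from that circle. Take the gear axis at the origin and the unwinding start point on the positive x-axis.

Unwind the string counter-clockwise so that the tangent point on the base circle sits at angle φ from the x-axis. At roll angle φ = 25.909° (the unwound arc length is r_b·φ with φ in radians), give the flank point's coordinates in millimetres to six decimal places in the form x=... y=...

x=144.641809 y=3.981202

pitch radius r_p = m·N/2 = 4.986·56/2 = 139.608000
base radius r_b = r_p·cos α = 139.608000·cos 19.199° = 131.843298
roll angle φ = 25.909° = 0.45219736 rad
x = r_b·(cos φ + φ·sin φ) = 131.843298·(0.89948916 + 0.45219736·0.43694309) = 144.641809
y = r_b·(sin φ − φ·cos φ) = 131.843298·(0.43694309 − 0.45219736·0.89948916) = 3.981202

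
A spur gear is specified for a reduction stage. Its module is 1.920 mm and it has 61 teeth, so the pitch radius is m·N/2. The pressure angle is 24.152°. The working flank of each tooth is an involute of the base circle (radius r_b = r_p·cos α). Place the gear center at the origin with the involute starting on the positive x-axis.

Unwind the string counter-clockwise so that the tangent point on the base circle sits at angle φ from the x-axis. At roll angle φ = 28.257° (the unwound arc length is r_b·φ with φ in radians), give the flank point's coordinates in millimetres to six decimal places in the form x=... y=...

pitch radius r_p = m·N/2 = 1.920·61/2 = 58.560000
base radius r_b = r_p·cos α = 58.560000·cos 24.152° = 53.433846
roll angle φ = 28.257° = 0.49317769 rad
x = r_b·(cos φ + φ·sin φ) = 53.433846·(0.88083290 + 0.49317769·0.47342728) = 59.542225
y = r_b·(sin φ − φ·cos φ) = 53.433846·(0.47342728 − 0.49317769·0.88083290) = 2.084997

x=59.542225 y=2.084997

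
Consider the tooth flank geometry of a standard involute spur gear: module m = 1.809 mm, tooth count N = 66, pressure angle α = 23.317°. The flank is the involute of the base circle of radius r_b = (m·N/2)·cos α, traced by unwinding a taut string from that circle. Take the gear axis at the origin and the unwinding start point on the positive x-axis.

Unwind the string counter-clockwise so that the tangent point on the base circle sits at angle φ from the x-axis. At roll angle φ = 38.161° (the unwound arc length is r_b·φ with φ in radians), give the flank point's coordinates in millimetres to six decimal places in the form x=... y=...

pitch radius r_p = m·N/2 = 1.809·66/2 = 59.697000
base radius r_b = r_p·cos α = 59.697000·cos 23.317° = 54.821485
roll angle φ = 38.161° = 0.66603510 rad
x = r_b·(cos φ + φ·sin φ) = 54.821485·(0.78627765 + 0.66603510·0.61787334) = 65.665338
y = r_b·(sin φ − φ·cos φ) = 54.821485·(0.61787334 − 0.66603510·0.78627765) = 5.163352

x=65.665338 y=5.163352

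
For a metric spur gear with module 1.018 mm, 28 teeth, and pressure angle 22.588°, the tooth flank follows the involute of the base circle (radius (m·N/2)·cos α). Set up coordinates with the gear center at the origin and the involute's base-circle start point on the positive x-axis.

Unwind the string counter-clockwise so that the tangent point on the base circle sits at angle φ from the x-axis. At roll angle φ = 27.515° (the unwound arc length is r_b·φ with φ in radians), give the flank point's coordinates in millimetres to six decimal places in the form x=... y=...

pitch radius r_p = m·N/2 = 1.018·28/2 = 14.252000
base radius r_b = r_p·cos α = 14.252000·cos 22.588° = 13.158739
roll angle φ = 27.515° = 0.48022734 rad
x = r_b·(cos φ + φ·sin φ) = 13.158739·(0.88688992 + 0.48022734·0.46198082) = 14.589696
y = r_b·(sin φ − φ·cos φ) = 13.158739·(0.46198082 − 0.48022734·0.88688992) = 0.474662

x=14.589696 y=0.474662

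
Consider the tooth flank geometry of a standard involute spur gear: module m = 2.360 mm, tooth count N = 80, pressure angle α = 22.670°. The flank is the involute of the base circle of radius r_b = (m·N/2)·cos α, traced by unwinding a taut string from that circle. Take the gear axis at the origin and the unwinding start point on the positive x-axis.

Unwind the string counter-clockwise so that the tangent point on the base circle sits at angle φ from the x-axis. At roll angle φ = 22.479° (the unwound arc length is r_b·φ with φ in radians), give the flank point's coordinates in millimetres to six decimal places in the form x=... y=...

pitch radius r_p = m·N/2 = 2.360·80/2 = 94.400000
base radius r_b = r_p·cos α = 94.400000·cos 22.670° = 87.106658
roll angle φ = 22.479° = 0.39233256 rad
x = r_b·(cos φ + φ·sin φ) = 87.106658·(0.92401973 + 0.39233256·0.38234479) = 93.554819
y = r_b·(sin φ − φ·cos φ) = 87.106658·(0.38234479 − 0.39233256·0.92401973) = 1.726607

x=93.554819 y=1.726607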